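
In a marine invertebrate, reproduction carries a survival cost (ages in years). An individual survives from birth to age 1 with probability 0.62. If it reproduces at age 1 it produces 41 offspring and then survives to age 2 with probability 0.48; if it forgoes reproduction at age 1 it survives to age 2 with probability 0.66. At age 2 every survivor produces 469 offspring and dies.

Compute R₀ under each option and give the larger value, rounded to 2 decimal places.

191.91

breed at age 1: R₀ = 0.62 × (41 + 0.48 × 469) = 0.62 × 266.1200 = 164.9944
delay to age 2: R₀ = 0.62 × (0.66 × 469) = 0.62 × 309.5400 = 191.9148
Higher: delay to age 2 (191.9148).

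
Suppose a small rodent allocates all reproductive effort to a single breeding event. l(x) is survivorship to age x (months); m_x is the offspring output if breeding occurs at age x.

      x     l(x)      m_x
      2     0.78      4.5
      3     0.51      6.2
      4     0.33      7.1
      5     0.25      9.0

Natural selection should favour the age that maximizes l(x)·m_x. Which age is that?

Expected offspring if breeding at age x = l(x) × m_x:
  age 2: 0.78 × 4.5 = 3.510
  age 3: 0.51 × 6.2 = 3.162
  age 4: 0.33 × 7.1 = 2.343
  age 5: 0.25 × 9.0 = 2.250
Maximum at age 2 (3.510).

2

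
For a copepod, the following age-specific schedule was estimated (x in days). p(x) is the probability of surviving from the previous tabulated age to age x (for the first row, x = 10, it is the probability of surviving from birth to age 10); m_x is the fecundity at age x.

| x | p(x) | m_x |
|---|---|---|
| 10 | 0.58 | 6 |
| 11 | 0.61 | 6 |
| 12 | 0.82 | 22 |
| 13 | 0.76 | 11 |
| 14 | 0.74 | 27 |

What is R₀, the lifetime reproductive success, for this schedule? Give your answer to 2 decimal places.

Survivorship from birth: l_x = p_10·p_11·…·p_x.
  l_10 = 0.58000
  l_11 = 0.35380
  l_12 = 0.29012
  l_13 = 0.22049
  l_14 = 0.16316
R₀ = Σ l_x m_x:
  age 10: 0.58000 × 6 = 3.4800
  age 11: 0.35380 × 6 = 2.1228
  age 12: 0.29012 × 22 = 6.3826
  age 13: 0.22049 × 11 = 2.4254
  age 14: 0.16316 × 27 = 4.4053
R₀ = 3.4800 + 2.1228 + 6.3826 + 2.4254 + 4.4053 = 18.8161

18.82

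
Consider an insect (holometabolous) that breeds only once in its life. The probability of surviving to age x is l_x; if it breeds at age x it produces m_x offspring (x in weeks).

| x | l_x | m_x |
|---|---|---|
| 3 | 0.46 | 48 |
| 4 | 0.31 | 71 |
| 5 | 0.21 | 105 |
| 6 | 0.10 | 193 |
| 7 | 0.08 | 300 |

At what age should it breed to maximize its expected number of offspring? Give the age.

7

Expected offspring if breeding at age x = l_x × m_x:
  age 3: 0.46 × 48 = 22.080
  age 4: 0.31 × 71 = 22.010
  age 5: 0.21 × 105 = 22.050
  age 6: 0.10 × 193 = 19.300
  age 7: 0.08 × 300 = 24.000
Maximum at age 7 (24.000).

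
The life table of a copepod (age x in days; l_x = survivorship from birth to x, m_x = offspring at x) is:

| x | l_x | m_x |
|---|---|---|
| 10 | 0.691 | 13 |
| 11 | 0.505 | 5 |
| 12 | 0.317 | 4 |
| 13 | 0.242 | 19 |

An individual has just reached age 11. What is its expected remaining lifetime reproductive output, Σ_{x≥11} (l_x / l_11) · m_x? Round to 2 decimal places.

16.62

l_11 = 0.505. Conditional survival from age 11 to x is l_x / l_11.
  x=11: (0.505/0.505) × 5 = 5.0000
  x=12: (0.317/0.505) × 4 = 2.5109
  x=13: (0.242/0.505) × 19 = 9.1050
Sum = 5.0000 + 2.5109 + 9.1050 = 16.6158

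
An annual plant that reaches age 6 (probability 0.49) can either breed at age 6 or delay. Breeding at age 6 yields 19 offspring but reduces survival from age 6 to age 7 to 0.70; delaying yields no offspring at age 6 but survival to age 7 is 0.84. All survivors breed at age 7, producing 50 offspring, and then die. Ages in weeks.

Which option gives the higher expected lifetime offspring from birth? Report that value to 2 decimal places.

26.46

breed at age 6: R₀ = 0.49 × (19 + 0.70 × 50) = 0.49 × 54.0000 = 26.4600
delay to age 7: R₀ = 0.49 × (0.84 × 50) = 0.49 × 42.0000 = 20.5800
Higher: breed at age 6 (26.4600).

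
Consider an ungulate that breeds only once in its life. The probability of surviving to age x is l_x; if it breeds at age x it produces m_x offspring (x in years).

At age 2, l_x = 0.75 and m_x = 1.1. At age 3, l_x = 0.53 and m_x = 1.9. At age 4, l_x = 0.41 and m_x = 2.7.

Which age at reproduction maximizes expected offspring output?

Expected offspring if breeding at age x = l_x × m_x:
  age 2: 0.75 × 1.1 = 0.825
  age 3: 0.53 × 1.9 = 1.007
  age 4: 0.41 × 2.7 = 1.107
Maximum at age 4 (1.107).

4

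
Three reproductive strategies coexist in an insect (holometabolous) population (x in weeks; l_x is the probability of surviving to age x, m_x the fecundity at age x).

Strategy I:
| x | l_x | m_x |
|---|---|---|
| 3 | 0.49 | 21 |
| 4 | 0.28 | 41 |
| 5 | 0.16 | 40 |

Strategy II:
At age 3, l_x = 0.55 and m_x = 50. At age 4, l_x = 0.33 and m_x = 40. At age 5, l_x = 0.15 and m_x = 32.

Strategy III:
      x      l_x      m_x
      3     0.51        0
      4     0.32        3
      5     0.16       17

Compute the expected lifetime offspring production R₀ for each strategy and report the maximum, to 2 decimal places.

Strategy I: R₀ = 0.49×21 + 0.28×41 + 0.16×40 = 28.1700
Strategy II: R₀ = 0.55×50 + 0.33×40 + 0.15×32 = 45.5000
Strategy III: R₀ = 0.51×0 + 0.32×3 + 0.16×17 = 3.6800
Highest R₀: strategy II with 45.5000.

45.50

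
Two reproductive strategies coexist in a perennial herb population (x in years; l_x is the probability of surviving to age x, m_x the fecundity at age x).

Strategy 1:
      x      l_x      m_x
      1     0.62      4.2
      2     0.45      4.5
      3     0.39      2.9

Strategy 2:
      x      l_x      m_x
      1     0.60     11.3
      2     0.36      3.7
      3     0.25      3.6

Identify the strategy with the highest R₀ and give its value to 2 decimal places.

Strategy 1: R₀ = 0.62×4.2 + 0.45×4.5 + 0.39×2.9 = 5.7600
Strategy 2: R₀ = 0.60×11.3 + 0.36×3.7 + 0.25×3.6 = 9.0120
Highest R₀: strategy 2 with 9.0120.

9.01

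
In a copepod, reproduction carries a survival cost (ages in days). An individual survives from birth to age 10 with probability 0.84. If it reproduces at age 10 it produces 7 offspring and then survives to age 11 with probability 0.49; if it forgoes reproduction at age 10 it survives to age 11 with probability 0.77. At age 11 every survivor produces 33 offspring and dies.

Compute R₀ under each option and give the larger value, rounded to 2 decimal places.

21.34

breed at age 10: R₀ = 0.84 × (7 + 0.49 × 33) = 0.84 × 23.1700 = 19.4628
delay to age 11: R₀ = 0.84 × (0.77 × 33) = 0.84 × 25.4100 = 21.3444
Higher: delay to age 11 (21.3444).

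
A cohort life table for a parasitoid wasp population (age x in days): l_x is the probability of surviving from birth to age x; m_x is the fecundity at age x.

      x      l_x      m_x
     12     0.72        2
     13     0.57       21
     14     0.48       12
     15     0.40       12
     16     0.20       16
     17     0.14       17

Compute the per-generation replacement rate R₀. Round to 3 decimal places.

29.550

R₀ = Σ l_x m_x:
  age 12: 0.72 × 2 = 1.4400
  age 13: 0.57 × 21 = 11.9700
  age 14: 0.48 × 12 = 5.7600
  age 15: 0.40 × 12 = 4.8000
  age 16: 0.20 × 16 = 3.2000
  age 17: 0.14 × 17 = 2.3800
R₀ = 1.4400 + 11.9700 + 5.7600 + 4.8000 + 3.2000 + 2.3800 = 29.5500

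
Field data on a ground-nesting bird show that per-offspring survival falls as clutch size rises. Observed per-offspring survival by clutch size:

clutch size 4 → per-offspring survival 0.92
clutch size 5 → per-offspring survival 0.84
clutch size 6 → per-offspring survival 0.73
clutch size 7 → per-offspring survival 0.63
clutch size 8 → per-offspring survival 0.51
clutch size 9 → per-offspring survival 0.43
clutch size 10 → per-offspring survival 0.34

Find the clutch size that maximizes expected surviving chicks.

7

Expected surviving chicks = c × s(c):
  c=4: 4 × 0.92 = 3.680
  c=5: 5 × 0.84 = 4.200
  c=6: 6 × 0.73 = 4.380
  c=7: 7 × 0.63 = 4.410
  c=8: 8 × 0.51 = 4.080
  c=9: 9 × 0.43 = 3.870
  c=10: 10 × 0.34 = 3.400
Maximum at c = 7 (4.410 surviving chicks).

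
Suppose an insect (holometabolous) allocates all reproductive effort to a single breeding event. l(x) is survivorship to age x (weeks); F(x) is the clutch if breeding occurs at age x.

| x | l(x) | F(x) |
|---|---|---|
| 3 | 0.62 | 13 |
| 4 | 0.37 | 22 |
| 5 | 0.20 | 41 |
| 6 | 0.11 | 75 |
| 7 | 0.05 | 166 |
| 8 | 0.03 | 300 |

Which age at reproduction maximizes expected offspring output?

8

Expected offspring if breeding at age x = l(x) × F(x):
  age 3: 0.62 × 13 = 8.060
  age 4: 0.37 × 22 = 8.140
  age 5: 0.20 × 41 = 8.200
  age 6: 0.11 × 75 = 8.250
  age 7: 0.05 × 166 = 8.300
  age 8: 0.03 × 300 = 9.000
Maximum at age 8 (9.000).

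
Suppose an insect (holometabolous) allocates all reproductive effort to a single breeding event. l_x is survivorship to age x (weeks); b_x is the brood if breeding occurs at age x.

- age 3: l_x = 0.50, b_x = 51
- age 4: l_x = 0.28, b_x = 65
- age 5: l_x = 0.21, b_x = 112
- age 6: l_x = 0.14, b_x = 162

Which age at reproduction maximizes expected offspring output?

3

Expected offspring if breeding at age x = l_x × b_x:
  age 3: 0.50 × 51 = 25.500
  age 4: 0.28 × 65 = 18.200
  age 5: 0.21 × 112 = 23.520
  age 6: 0.14 × 162 = 22.680
Maximum at age 3 (25.500).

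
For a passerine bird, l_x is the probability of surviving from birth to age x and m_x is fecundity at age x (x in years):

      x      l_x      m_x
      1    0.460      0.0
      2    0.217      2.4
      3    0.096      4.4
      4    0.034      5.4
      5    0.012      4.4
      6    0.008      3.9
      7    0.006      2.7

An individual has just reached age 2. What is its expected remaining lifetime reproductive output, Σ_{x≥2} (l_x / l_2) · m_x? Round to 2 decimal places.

l_2 = 0.217. Conditional survival from age 2 to x is l_x / l_2.
  x=2: (0.217/0.217) × 2.4 = 2.4000
  x=3: (0.096/0.217) × 4.4 = 1.9465
  x=4: (0.034/0.217) × 5.4 = 0.8461
  x=5: (0.012/0.217) × 4.4 = 0.2433
  x=6: (0.008/0.217) × 3.9 = 0.1438
  x=7: (0.006/0.217) × 2.7 = 0.0747
Sum = 2.4000 + 1.9465 + 0.8461 + 0.2433 + 0.1438 + 0.0747 = 5.6544

5.65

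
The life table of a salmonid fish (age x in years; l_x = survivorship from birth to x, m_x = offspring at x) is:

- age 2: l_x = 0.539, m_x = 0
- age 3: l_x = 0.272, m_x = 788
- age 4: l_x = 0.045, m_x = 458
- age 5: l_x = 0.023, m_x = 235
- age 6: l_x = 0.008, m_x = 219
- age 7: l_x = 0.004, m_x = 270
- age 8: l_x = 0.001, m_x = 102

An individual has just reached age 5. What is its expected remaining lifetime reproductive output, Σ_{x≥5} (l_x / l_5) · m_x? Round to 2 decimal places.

362.57

l_5 = 0.023. Conditional survival from age 5 to x is l_x / l_5.
  x=5: (0.023/0.023) × 235 = 235.0000
  x=6: (0.008/0.023) × 219 = 76.1739
  x=7: (0.004/0.023) × 270 = 46.9565
  x=8: (0.001/0.023) × 102 = 4.4348
Sum = 235.0000 + 76.1739 + 46.9565 + 4.4348 = 362.5652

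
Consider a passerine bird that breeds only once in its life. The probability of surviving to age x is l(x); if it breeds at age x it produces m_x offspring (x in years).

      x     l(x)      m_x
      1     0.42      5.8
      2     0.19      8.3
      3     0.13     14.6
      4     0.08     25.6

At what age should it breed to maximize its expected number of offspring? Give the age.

Expected offspring if breeding at age x = l(x) × m_x:
  age 1: 0.42 × 5.8 = 2.436
  age 2: 0.19 × 8.3 = 1.577
  age 3: 0.13 × 14.6 = 1.898
  age 4: 0.08 × 25.6 = 2.048
Maximum at age 1 (2.436).

1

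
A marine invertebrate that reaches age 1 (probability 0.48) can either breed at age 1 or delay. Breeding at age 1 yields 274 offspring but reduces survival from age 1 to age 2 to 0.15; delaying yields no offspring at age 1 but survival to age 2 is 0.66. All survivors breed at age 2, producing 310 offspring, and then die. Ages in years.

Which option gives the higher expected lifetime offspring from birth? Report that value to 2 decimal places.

breed at age 1: R₀ = 0.48 × (274 + 0.15 × 310) = 0.48 × 320.5000 = 153.8400
delay to age 2: R₀ = 0.48 × (0.66 × 310) = 0.48 × 204.6000 = 98.2080
Higher: breed at age 1 (153.8400).

153.84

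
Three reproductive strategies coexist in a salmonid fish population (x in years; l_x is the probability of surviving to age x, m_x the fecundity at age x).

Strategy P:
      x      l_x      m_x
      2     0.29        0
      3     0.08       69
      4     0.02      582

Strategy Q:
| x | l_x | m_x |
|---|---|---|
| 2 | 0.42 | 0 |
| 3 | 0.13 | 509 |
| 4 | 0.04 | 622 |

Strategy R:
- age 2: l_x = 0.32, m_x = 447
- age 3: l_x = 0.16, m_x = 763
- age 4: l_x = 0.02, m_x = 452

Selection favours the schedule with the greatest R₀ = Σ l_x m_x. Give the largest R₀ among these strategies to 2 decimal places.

Strategy P: R₀ = 0.29×0 + 0.08×69 + 0.02×582 = 17.1600
Strategy Q: R₀ = 0.42×0 + 0.13×509 + 0.04×622 = 91.0500
Strategy R: R₀ = 0.32×447 + 0.16×763 + 0.02×452 = 274.1600
Highest R₀: strategy R with 274.1600.

274.16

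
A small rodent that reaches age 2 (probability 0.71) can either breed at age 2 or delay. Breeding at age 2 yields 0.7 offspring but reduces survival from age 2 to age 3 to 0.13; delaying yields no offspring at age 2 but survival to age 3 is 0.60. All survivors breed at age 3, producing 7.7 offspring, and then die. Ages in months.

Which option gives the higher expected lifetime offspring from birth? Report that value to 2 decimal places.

breed at age 2: R₀ = 0.71 × (0.7 + 0.13 × 7.7) = 0.71 × 1.7010 = 1.2077
delay to age 3: R₀ = 0.71 × (0.60 × 7.7) = 0.71 × 4.6200 = 3.2802
Higher: delay to age 3 (3.2802).

3.28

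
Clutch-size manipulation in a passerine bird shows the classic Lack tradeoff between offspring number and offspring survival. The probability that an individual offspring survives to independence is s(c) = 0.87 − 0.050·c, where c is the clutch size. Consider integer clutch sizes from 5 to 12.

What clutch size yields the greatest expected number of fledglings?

Expected fledglings = c × s(c):
  c=5: 5 × 0.620 = 3.100
  c=6: 6 × 0.570 = 3.420
  c=7: 7 × 0.520 = 3.640
  c=8: 8 × 0.470 = 3.760
  c=9: 9 × 0.420 = 3.780
  c=10: 10 × 0.370 = 3.700
  c=11: 11 × 0.320 = 3.520
  c=12: 12 × 0.270 = 3.240
Maximum at c = 9 (3.780 fledglings).

9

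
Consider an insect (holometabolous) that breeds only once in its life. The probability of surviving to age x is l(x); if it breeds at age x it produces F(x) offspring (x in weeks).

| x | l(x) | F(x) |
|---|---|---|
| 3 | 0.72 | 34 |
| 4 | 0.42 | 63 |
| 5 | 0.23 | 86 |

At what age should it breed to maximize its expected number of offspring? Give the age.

Expected offspring if breeding at age x = l(x) × F(x):
  age 3: 0.72 × 34 = 24.480
  age 4: 0.42 × 63 = 26.460
  age 5: 0.23 × 86 = 19.780
Maximum at age 4 (26.460).

4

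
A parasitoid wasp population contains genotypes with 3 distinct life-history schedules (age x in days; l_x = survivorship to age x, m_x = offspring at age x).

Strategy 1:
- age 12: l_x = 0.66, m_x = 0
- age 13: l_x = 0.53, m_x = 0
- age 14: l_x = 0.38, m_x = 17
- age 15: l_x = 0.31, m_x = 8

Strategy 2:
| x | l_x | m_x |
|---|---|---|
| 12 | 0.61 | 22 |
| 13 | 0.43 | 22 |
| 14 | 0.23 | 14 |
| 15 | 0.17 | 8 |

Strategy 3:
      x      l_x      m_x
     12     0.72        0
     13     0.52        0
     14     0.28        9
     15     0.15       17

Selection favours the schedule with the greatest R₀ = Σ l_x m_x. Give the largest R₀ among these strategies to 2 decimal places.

Strategy 1: R₀ = 0.66×0 + 0.53×0 + 0.38×17 + 0.31×8 = 8.9400
Strategy 2: R₀ = 0.61×22 + 0.43×22 + 0.23×14 + 0.17×8 = 27.4600
Strategy 3: R₀ = 0.72×0 + 0.52×0 + 0.28×9 + 0.15×17 = 5.0700
Highest R₀: strategy 2 with 27.4600.

27.46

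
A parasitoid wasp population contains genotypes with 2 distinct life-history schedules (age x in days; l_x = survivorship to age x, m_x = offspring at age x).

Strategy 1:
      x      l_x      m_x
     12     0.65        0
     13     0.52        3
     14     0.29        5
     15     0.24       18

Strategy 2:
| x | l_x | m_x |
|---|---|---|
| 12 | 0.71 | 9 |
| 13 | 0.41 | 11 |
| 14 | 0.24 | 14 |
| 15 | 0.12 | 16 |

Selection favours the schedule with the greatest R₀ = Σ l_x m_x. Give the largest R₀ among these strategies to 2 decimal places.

16.18

Strategy 1: R₀ = 0.65×0 + 0.52×3 + 0.29×5 + 0.24×18 = 7.3300
Strategy 2: R₀ = 0.71×9 + 0.41×11 + 0.24×14 + 0.12×16 = 16.1800
Highest R₀: strategy 2 with 16.1800.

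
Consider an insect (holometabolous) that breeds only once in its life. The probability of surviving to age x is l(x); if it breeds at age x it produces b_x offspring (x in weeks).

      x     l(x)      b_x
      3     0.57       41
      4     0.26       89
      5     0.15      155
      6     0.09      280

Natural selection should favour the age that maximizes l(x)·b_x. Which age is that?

6

Expected offspring if breeding at age x = l(x) × b_x:
  age 3: 0.57 × 41 = 23.370
  age 4: 0.26 × 89 = 23.140
  age 5: 0.15 × 155 = 23.250
  age 6: 0.09 × 280 = 25.200
Maximum at age 6 (25.200).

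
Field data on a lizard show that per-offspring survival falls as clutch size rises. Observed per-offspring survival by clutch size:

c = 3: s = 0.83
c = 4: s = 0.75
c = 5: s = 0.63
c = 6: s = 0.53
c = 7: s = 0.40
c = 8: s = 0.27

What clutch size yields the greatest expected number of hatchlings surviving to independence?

6

Expected hatchlings surviving to independence = c × s(c):
  c=3: 3 × 0.83 = 2.490
  c=4: 4 × 0.75 = 3.000
  c=5: 5 × 0.63 = 3.150
  c=6: 6 × 0.53 = 3.180
  c=7: 7 × 0.40 = 2.800
  c=8: 8 × 0.27 = 2.160
Maximum at c = 6 (3.180 hatchlings surviving to independence).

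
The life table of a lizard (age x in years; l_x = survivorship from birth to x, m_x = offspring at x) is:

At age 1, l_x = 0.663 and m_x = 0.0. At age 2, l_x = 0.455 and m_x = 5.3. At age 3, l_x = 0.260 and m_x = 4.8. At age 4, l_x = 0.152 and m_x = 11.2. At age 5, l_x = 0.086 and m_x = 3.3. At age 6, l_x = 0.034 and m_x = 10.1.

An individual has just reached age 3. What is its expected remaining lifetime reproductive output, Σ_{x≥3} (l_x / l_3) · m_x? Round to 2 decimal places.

13.76

l_3 = 0.260. Conditional survival from age 3 to x is l_x / l_3.
  x=3: (0.260/0.260) × 4.8 = 4.8000
  x=4: (0.152/0.260) × 11.2 = 6.5477
  x=5: (0.086/0.260) × 3.3 = 1.0915
  x=6: (0.034/0.260) × 10.1 = 1.3208
Sum = 4.8000 + 6.5477 + 1.0915 + 1.3208 = 13.7600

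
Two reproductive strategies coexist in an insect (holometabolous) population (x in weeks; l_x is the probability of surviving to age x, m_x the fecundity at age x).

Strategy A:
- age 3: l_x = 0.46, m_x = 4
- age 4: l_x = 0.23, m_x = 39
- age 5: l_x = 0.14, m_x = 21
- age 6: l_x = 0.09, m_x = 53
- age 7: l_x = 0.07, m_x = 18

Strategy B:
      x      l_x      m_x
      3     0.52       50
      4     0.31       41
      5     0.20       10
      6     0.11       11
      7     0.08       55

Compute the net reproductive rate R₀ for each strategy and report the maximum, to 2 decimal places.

Strategy A: R₀ = 0.46×4 + 0.23×39 + 0.14×21 + 0.09×53 + 0.07×18 = 19.7800
Strategy B: R₀ = 0.52×50 + 0.31×41 + 0.20×10 + 0.11×11 + 0.08×55 = 46.3200
Highest R₀: strategy B with 46.3200.

46.32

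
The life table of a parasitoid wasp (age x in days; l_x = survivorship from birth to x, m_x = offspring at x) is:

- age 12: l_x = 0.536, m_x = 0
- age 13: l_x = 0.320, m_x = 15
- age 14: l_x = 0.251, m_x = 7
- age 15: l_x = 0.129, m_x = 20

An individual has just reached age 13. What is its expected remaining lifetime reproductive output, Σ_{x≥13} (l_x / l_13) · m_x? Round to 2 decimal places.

28.55

l_13 = 0.320. Conditional survival from age 13 to x is l_x / l_13.
  x=13: (0.320/0.320) × 15 = 15.0000
  x=14: (0.251/0.320) × 7 = 5.4906
  x=15: (0.129/0.320) × 20 = 8.0625
Sum = 15.0000 + 5.4906 + 8.0625 = 28.5531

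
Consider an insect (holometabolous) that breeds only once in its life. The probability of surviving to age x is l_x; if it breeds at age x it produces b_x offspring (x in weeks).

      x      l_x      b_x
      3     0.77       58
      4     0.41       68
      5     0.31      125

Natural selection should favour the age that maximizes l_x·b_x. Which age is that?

3

Expected offspring if breeding at age x = l_x × b_x:
  age 3: 0.77 × 58 = 44.660
  age 4: 0.41 × 68 = 27.880
  age 5: 0.31 × 125 = 38.750
Maximum at age 3 (44.660).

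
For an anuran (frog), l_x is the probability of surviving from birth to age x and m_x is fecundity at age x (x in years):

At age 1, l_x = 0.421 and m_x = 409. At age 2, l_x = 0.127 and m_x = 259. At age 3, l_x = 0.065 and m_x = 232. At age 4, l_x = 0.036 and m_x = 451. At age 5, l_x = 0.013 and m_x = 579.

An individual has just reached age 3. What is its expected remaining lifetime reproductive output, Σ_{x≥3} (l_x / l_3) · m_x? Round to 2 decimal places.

597.58

l_3 = 0.065. Conditional survival from age 3 to x is l_x / l_3.
  x=3: (0.065/0.065) × 232 = 232.0000
  x=4: (0.036/0.065) × 451 = 249.7846
  x=5: (0.013/0.065) × 579 = 115.8000
Sum = 232.0000 + 249.7846 + 115.8000 = 597.5846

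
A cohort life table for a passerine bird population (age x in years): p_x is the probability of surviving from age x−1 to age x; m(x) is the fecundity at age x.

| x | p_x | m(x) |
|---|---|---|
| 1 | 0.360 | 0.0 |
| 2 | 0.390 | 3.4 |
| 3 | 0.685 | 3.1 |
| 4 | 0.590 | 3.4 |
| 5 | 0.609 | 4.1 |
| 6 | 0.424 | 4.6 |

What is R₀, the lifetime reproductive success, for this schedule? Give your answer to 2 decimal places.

Survivorship from birth: l_x = p_1·p_2·…·p_x.
  l_1 = 0.36000
  l_2 = 0.14040
  l_3 = 0.09617
  l_4 = 0.05674
  l_5 = 0.03456
  l_6 = 0.01465
R₀ = Σ l_x m(x):
  age 1: 0.36000 × 0.0 = 0.0000
  age 2: 0.14040 × 3.4 = 0.4774
  age 3: 0.09617 × 3.1 = 0.2981
  age 4: 0.05674 × 3.4 = 0.1929
  age 5: 0.03456 × 4.1 = 0.1417
  age 6: 0.01465 × 4.6 = 0.0674
R₀ = 0.0000 + 0.4774 + 0.2981 + 0.1929 + 0.1417 + 0.0674 = 1.1775

1.18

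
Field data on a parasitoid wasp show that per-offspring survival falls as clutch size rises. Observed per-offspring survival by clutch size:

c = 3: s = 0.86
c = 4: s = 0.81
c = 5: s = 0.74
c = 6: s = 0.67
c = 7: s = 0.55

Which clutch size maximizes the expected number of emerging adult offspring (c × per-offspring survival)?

Expected emerging adult offspring = c × s(c):
  c=3: 3 × 0.86 = 2.580
  c=4: 4 × 0.81 = 3.240
  c=5: 5 × 0.74 = 3.700
  c=6: 6 × 0.67 = 4.020
  c=7: 7 × 0.55 = 3.850
Maximum at c = 6 (4.020 emerging adult offspring).

6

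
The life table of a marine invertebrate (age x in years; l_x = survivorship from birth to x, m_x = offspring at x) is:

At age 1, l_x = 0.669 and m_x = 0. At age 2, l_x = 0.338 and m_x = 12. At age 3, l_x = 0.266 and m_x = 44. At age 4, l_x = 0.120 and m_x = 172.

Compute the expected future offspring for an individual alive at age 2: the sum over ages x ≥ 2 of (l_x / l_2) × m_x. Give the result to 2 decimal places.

107.69

l_2 = 0.338. Conditional survival from age 2 to x is l_x / l_2.
  x=2: (0.338/0.338) × 12 = 12.0000
  x=3: (0.266/0.338) × 44 = 34.6272
  x=4: (0.120/0.338) × 172 = 61.0651
Sum = 12.0000 + 34.6272 + 61.0651 = 107.6923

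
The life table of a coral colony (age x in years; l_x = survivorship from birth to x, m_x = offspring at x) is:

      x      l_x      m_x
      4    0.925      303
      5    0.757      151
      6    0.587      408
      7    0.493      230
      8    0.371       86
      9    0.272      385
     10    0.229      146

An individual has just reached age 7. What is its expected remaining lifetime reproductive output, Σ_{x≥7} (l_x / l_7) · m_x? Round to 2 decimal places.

574.95

l_7 = 0.493. Conditional survival from age 7 to x is l_x / l_7.
  x=7: (0.493/0.493) × 230 = 230.0000
  x=8: (0.371/0.493) × 86 = 64.7181
  x=9: (0.272/0.493) × 385 = 212.4138
  x=10: (0.229/0.493) × 146 = 67.8174
Sum = 230.0000 + 64.7181 + 212.4138 + 67.8174 = 574.9493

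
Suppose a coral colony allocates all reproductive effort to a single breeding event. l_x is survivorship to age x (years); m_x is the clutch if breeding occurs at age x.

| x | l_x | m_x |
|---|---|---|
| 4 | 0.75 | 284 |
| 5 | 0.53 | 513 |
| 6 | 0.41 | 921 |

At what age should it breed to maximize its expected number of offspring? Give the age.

6

Expected offspring if breeding at age x = l_x × m_x:
  age 4: 0.75 × 284 = 213.000
  age 5: 0.53 × 513 = 271.890
  age 6: 0.41 × 921 = 377.610
Maximum at age 6 (377.610).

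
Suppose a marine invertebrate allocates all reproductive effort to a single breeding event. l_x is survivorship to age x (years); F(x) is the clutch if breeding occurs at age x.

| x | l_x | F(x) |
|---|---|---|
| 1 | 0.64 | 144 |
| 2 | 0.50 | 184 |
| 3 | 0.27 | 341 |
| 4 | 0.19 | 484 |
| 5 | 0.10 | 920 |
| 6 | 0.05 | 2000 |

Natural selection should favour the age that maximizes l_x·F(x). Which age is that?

Expected offspring if breeding at age x = l_x × F(x):
  age 1: 0.64 × 144 = 92.160
  age 2: 0.50 × 184 = 92.000
  age 3: 0.27 × 341 = 92.070
  age 4: 0.19 × 484 = 91.960
  age 5: 0.10 × 920 = 92.000
  age 6: 0.05 × 2000 = 100.000
Maximum at age 6 (100.000).

6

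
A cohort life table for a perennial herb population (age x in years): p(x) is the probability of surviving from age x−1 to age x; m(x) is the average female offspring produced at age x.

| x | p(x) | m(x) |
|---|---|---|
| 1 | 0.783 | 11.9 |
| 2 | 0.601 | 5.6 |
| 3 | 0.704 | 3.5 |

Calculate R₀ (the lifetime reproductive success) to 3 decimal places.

13.112

Survivorship from birth: l_x = p_1·p_2·…·p_x.
  l_1 = 0.78300
  l_2 = 0.47058
  l_3 = 0.33129
R₀ = Σ l_x m(x):
  age 1: 0.78300 × 11.9 = 9.3177
  age 2: 0.47058 × 5.6 = 2.6352
  age 3: 0.33129 × 3.5 = 1.1595
R₀ = 9.3177 + 2.6352 + 1.1595 = 13.1125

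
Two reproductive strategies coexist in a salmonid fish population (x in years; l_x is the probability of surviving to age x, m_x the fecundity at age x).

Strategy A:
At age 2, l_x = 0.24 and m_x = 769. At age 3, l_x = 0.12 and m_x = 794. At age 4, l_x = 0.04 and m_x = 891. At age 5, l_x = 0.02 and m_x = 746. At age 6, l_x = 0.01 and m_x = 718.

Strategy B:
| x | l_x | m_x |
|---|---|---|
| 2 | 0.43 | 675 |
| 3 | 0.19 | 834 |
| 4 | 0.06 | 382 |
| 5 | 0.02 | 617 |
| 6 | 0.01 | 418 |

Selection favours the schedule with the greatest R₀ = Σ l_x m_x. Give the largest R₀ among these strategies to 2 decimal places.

Strategy A: R₀ = 0.24×769 + 0.12×794 + 0.04×891 + 0.02×746 + 0.01×718 = 337.5800
Strategy B: R₀ = 0.43×675 + 0.19×834 + 0.06×382 + 0.02×617 + 0.01×418 = 488.1500
Highest R₀: strategy B with 488.1500.

488.15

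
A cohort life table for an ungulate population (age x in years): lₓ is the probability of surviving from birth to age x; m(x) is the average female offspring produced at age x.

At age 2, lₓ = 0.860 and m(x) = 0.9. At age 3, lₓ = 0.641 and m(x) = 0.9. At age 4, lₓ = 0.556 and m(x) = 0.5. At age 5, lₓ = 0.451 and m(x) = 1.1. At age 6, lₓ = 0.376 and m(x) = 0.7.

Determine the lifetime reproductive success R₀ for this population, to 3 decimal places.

2.388

R₀ = Σ lₓ m(x):
  age 2: 0.860 × 0.9 = 0.7740
  age 3: 0.641 × 0.9 = 0.5769
  age 4: 0.556 × 0.5 = 0.2780
  age 5: 0.451 × 1.1 = 0.4961
  age 6: 0.376 × 0.7 = 0.2632
R₀ = 0.7740 + 0.5769 + 0.2780 + 0.4961 + 0.2632 = 2.3882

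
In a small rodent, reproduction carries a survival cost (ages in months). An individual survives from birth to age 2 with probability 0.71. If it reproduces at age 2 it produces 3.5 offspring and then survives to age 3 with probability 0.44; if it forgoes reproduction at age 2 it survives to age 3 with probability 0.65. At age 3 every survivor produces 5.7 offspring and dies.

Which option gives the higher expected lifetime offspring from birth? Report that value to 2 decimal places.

breed at age 2: R₀ = 0.71 × (3.5 + 0.44 × 5.7) = 0.71 × 6.0080 = 4.2657
delay to age 3: R₀ = 0.71 × (0.65 × 5.7) = 0.71 × 3.7050 = 2.6305
Higher: breed at age 2 (4.2657).

4.27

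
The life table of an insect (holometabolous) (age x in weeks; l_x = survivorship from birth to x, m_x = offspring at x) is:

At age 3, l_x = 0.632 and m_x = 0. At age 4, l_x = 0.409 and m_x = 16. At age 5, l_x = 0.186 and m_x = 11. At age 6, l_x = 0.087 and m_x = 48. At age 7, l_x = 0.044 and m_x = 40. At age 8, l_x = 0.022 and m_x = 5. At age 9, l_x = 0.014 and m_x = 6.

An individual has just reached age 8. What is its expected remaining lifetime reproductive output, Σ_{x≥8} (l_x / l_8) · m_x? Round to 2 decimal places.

8.82

l_8 = 0.022. Conditional survival from age 8 to x is l_x / l_8.
  x=8: (0.022/0.022) × 5 = 5.0000
  x=9: (0.014/0.022) × 6 = 3.8182
Sum = 5.0000 + 3.8182 = 8.8182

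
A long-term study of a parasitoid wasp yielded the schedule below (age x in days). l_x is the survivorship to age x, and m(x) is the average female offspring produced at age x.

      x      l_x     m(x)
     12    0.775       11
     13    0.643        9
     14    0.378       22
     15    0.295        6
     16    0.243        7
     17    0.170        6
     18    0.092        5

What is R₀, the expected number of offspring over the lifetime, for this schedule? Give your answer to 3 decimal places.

27.579

R₀ = Σ l_x m(x):
  age 12: 0.775 × 11 = 8.5250
  age 13: 0.643 × 9 = 5.7870
  age 14: 0.378 × 22 = 8.3160
  age 15: 0.295 × 6 = 1.7700
  age 16: 0.243 × 7 = 1.7010
  age 17: 0.170 × 6 = 1.0200
  age 18: 0.092 × 5 = 0.4600
R₀ = 8.5250 + 5.7870 + 8.3160 + 1.7700 + 1.7010 + 1.0200 + 0.4600 = 27.5790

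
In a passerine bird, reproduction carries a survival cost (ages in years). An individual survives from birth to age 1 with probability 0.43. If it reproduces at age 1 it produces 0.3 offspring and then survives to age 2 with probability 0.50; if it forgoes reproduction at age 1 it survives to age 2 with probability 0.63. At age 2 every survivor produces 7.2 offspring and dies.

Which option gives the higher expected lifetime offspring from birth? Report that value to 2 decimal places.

breed at age 1: R₀ = 0.43 × (0.3 + 0.50 × 7.2) = 0.43 × 3.9000 = 1.6770
delay to age 2: R₀ = 0.43 × (0.63 × 7.2) = 0.43 × 4.5360 = 1.9505
Higher: delay to age 2 (1.9505).

1.95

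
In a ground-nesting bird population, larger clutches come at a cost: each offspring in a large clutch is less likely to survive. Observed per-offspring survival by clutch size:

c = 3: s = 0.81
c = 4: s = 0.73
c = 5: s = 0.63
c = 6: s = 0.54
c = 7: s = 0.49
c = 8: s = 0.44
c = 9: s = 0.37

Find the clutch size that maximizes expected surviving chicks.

Expected surviving chicks = c × s(c):
  c=3: 3 × 0.81 = 2.430
  c=4: 4 × 0.73 = 2.920
  c=5: 5 × 0.63 = 3.150
  c=6: 6 × 0.54 = 3.240
  c=7: 7 × 0.49 = 3.430
  c=8: 8 × 0.44 = 3.520
  c=9: 9 × 0.37 = 3.330
Maximum at c = 8 (3.520 surviving chicks).

8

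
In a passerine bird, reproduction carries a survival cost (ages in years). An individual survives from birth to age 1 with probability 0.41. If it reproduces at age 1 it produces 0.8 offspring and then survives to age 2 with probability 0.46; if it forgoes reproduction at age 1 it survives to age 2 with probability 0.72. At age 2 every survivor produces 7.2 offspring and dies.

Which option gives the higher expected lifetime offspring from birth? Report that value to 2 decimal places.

2.13

breed at age 1: R₀ = 0.41 × (0.8 + 0.46 × 7.2) = 0.41 × 4.1120 = 1.6859
delay to age 2: R₀ = 0.41 × (0.72 × 7.2) = 0.41 × 5.1840 = 2.1254
Higher: delay to age 2 (2.1254).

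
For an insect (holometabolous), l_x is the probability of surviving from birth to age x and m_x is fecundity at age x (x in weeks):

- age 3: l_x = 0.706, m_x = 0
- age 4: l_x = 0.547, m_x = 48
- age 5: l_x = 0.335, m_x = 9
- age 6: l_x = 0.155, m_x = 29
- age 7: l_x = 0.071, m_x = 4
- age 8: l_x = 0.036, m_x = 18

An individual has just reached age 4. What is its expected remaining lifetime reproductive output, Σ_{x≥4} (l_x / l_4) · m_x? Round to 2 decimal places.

63.43

l_4 = 0.547. Conditional survival from age 4 to x is l_x / l_4.
  x=4: (0.547/0.547) × 48 = 48.0000
  x=5: (0.335/0.547) × 9 = 5.5119
  x=6: (0.155/0.547) × 29 = 8.2176
  x=7: (0.071/0.547) × 4 = 0.5192
  x=8: (0.036/0.547) × 18 = 1.1846
Sum = 48.0000 + 5.5119 + 8.2176 + 0.5192 + 1.1846 = 63.4333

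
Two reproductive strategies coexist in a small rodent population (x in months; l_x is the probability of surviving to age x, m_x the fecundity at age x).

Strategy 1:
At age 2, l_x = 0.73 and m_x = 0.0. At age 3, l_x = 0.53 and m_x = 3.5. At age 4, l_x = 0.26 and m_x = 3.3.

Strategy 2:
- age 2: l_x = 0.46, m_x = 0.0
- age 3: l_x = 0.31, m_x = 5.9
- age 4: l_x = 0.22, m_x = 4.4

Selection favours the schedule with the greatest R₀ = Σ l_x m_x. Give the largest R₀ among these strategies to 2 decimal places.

Strategy 1: R₀ = 0.73×0.0 + 0.53×3.5 + 0.26×3.3 = 2.7130
Strategy 2: R₀ = 0.46×0.0 + 0.31×5.9 + 0.22×4.4 = 2.7970
Highest R₀: strategy 2 with 2.7970.

2.80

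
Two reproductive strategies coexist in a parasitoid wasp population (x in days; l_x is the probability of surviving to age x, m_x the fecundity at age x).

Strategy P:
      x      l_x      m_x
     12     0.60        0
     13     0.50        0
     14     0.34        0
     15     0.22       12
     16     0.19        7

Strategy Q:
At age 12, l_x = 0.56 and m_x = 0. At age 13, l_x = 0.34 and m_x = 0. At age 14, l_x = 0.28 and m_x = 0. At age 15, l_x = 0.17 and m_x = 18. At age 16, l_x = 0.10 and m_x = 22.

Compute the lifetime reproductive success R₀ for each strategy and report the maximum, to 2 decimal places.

5.26

Strategy P: R₀ = 0.60×0 + 0.50×0 + 0.34×0 + 0.22×12 + 0.19×7 = 3.9700
Strategy Q: R₀ = 0.56×0 + 0.34×0 + 0.28×0 + 0.17×18 + 0.10×22 = 5.2600
Highest R₀: strategy Q with 5.2600.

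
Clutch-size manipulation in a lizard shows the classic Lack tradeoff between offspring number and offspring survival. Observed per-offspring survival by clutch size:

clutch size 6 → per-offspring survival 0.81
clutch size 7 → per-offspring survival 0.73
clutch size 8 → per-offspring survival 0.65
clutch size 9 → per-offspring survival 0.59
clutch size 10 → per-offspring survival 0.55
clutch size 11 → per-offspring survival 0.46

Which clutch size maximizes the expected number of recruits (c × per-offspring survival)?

Expected recruits = c × s(c):
  c=6: 6 × 0.81 = 4.860
  c=7: 7 × 0.73 = 5.110
  c=8: 8 × 0.65 = 5.200
  c=9: 9 × 0.59 = 5.310
  c=10: 10 × 0.55 = 5.500
  c=11: 11 × 0.46 = 5.060
Maximum at c = 10 (5.500 recruits).

10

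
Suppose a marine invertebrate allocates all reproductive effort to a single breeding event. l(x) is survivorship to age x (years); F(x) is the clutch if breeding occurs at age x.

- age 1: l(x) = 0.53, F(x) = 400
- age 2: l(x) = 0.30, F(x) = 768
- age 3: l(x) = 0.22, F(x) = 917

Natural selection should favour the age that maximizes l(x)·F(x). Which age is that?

Expected offspring if breeding at age x = l(x) × F(x):
  age 1: 0.53 × 400 = 212.000
  age 2: 0.30 × 768 = 230.400
  age 3: 0.22 × 917 = 201.740
Maximum at age 2 (230.400).

2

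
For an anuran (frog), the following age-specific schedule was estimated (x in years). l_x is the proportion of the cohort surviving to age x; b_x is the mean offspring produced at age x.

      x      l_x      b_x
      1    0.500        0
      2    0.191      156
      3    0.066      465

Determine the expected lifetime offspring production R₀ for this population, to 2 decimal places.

60.49

R₀ = Σ l_x b_x:
  age 1: 0.500 × 0 = 0.0000
  age 2: 0.191 × 156 = 29.7960
  age 3: 0.066 × 465 = 30.6900
R₀ = 0.0000 + 29.7960 + 30.6900 = 60.4860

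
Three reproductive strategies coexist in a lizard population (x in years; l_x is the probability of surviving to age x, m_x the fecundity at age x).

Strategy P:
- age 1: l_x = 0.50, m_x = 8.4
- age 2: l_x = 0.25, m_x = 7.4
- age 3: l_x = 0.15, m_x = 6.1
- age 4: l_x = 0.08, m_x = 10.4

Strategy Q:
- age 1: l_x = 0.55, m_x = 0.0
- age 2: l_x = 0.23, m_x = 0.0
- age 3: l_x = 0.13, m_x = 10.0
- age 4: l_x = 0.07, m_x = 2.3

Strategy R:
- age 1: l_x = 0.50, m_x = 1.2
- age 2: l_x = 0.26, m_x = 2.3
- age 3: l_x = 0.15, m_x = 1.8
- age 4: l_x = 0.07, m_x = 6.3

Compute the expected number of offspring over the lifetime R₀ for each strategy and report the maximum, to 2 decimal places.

7.80

Strategy P: R₀ = 0.50×8.4 + 0.25×7.4 + 0.15×6.1 + 0.08×10.4 = 7.7970
Strategy Q: R₀ = 0.55×0.0 + 0.23×0.0 + 0.13×10.0 + 0.07×2.3 = 1.4610
Strategy R: R₀ = 0.50×1.2 + 0.26×2.3 + 0.15×1.8 + 0.07×6.3 = 1.9090
Highest R₀: strategy P with 7.7970.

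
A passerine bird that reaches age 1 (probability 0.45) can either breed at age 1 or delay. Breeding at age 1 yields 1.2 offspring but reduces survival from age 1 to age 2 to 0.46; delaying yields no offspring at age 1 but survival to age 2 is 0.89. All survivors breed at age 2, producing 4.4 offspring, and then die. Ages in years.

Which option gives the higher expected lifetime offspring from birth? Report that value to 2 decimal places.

1.76

breed at age 1: R₀ = 0.45 × (1.2 + 0.46 × 4.4) = 0.45 × 3.2240 = 1.4508
delay to age 2: R₀ = 0.45 × (0.89 × 4.4) = 0.45 × 3.9160 = 1.7622
Higher: delay to age 2 (1.7622).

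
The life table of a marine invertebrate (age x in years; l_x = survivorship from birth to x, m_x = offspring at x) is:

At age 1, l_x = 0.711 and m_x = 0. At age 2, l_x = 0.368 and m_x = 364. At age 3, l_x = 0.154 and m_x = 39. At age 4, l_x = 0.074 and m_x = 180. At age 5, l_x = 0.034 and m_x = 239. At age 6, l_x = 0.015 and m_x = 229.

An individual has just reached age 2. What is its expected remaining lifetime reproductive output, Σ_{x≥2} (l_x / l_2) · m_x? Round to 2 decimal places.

447.93

l_2 = 0.368. Conditional survival from age 2 to x is l_x / l_2.
  x=2: (0.368/0.368) × 364 = 364.0000
  x=3: (0.154/0.368) × 39 = 16.3207
  x=4: (0.074/0.368) × 180 = 36.1957
  x=5: (0.034/0.368) × 239 = 22.0815
  x=6: (0.015/0.368) × 229 = 9.3342
Sum = 364.0000 + 16.3207 + 36.1957 + 22.0815 + 9.3342 = 447.9321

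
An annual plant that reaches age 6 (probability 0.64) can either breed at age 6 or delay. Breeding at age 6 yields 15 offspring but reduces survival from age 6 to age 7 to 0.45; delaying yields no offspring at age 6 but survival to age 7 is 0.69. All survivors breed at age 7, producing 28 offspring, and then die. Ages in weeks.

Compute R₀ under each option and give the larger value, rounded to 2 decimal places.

breed at age 6: R₀ = 0.64 × (15 + 0.45 × 28) = 0.64 × 27.6000 = 17.6640
delay to age 7: R₀ = 0.64 × (0.69 × 28) = 0.64 × 19.3200 = 12.3648
Higher: breed at age 6 (17.6640).

17.66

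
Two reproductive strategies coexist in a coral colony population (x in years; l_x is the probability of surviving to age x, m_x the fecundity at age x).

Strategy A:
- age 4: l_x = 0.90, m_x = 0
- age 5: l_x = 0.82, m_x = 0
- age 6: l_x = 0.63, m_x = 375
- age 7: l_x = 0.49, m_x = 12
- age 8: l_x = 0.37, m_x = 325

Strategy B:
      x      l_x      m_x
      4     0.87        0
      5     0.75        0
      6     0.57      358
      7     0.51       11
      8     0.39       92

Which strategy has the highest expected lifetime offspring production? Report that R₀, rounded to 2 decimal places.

362.38

Strategy A: R₀ = 0.90×0 + 0.82×0 + 0.63×375 + 0.49×12 + 0.37×325 = 362.3800
Strategy B: R₀ = 0.87×0 + 0.75×0 + 0.57×358 + 0.51×11 + 0.39×92 = 245.5500
Highest R₀: strategy A with 362.3800.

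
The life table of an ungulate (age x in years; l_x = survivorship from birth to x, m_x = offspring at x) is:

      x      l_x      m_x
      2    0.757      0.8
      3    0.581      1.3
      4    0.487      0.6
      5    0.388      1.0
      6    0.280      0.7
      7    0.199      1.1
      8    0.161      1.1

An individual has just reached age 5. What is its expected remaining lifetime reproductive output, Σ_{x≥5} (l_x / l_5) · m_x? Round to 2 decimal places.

2.53

l_5 = 0.388. Conditional survival from age 5 to x is l_x / l_5.
  x=5: (0.388/0.388) × 1.0 = 1.0000
  x=6: (0.280/0.388) × 0.7 = 0.5052
  x=7: (0.199/0.388) × 1.1 = 0.5642
  x=8: (0.161/0.388) × 1.1 = 0.4564
Sum = 1.0000 + 0.5052 + 0.5642 + 0.4564 = 2.5258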